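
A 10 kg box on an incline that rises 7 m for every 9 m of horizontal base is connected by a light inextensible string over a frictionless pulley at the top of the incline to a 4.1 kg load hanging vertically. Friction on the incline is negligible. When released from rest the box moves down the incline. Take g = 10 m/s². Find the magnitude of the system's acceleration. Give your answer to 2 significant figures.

For the box on the incline: the weight component along the slope is m₁g sin 37.87° = 10 × 10 × 0.6139 = 61.390 N and the normal force is N = m₁g cos 37.87° = 78.935 N.
Newton's second law for the box (down-slope positive): 61.390 − T = 10 a. For the hanging load (upward positive): T − 4.1 × 10 = 4.1 a.
Adding the two equations eliminates T: 20.390 = 14.1 a, so a = 1.4461 m/s².

1.4 m/s²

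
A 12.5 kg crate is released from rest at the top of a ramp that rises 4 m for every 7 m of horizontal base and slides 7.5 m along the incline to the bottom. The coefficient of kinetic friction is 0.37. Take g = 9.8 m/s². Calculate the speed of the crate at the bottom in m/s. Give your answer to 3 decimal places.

The weight component along the incline is mg sin 29.74° = 60.777 N and the normal force is N = mg cos 29.74° = 106.360 N.
Friction up the slope is f = μN = 0.37 × 106.360 = 39.353 N, so the net downslope force is 60.777 − 39.353 = 21.424 N and a = 21.424 / 12.5 = 1.7139 m/s².
Starting from rest over a distance of 7.5 m, v² = 2aL = 2 × 1.7139 × 7.5 = 25.7085, so v = 5.0704 m/s.

5.070 m/s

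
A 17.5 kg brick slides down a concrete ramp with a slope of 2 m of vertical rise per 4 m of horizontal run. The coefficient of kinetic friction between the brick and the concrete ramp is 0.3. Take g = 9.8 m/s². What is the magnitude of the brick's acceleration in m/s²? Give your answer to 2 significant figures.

1.8 m/s²

Resolving the weight along the incline: the component pulling the brick down the slope is mg sin 26.57° = 17.5 × 9.8 × 0.4472 = 76.695 N, and the normal force is N = mg cos 26.57° = 17.5 × 9.8 × 0.8944 = 153.390 N.
Kinetic friction acts up the slope with magnitude f = μN = 0.3 × 153.390 = 46.017 N.
Net force along the incline is 76.695 − 46.017 = 30.678 N, so a = 30.678 / 17.5 = 1.7530 m/s².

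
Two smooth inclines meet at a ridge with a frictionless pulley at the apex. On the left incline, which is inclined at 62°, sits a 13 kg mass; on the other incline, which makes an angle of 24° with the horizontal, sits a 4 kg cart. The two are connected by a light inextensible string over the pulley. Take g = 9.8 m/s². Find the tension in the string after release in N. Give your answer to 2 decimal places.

38.66 N

Resolve each weight along its own incline: the 13 kg mass has component 13 × 9.8 × sin 62° = 112.488 N down its slope, and the 4 kg mass has 4 × 9.8 × sin 24° = 15.944 N down its slope.
The 13 kg side's 112.488 N exceeds the other side's 15.944 N, so that mass slides down and the 4 kg mass slides up. Taking that direction as positive, Newton's second law for the whole system gives 112.488 − 15.944 = (13 + 4) a, so a = 96.544 / 17 = 5.6791 m/s².
For the 4 kg mass (up-slope positive): T − 15.944 = 4 × 5.6791, so T = 38.660 N.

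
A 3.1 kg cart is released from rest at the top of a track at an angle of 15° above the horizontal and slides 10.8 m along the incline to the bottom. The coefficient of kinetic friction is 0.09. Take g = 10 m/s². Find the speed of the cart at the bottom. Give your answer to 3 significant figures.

The weight component along the incline is mg sin 15° = 8.023 N and the normal force is N = mg cos 15° = 29.944 N.
Friction up the slope is f = μN = 0.09 × 29.944 = 2.695 N, so the net downslope force is 8.023 − 2.695 = 5.328 N and a = 5.328 / 3.1 = 1.7187 m/s².
Starting from rest over a distance of 10.8 m, v² = 2aL = 2 × 1.7187 × 10.8 = 37.1239, so v = 6.0929 m/s.

6.09 m/s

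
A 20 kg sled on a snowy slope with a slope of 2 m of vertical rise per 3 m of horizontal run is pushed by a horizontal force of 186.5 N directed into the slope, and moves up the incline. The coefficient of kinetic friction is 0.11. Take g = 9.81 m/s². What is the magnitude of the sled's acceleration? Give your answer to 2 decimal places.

The horizontal push has components F cos 33.69° = 186.5 × 0.8321 = 155.187 N up the incline and F sin 33.69° = 186.5 × 0.5547 = 103.452 N pressing into the surface.
The normal force is therefore N = mg cos 33.69° + F sin 33.69° = 163.258 + 103.452 = 266.710 N, and kinetic friction down the slope is μN = 0.11 × 266.710 = 29.338 N.
Along the incline: F cos 33.69° − mg sin 33.69° − μN = ma, so 155.187 − 108.832 − 29.338 = 20 a, giving a = 0.8509 m/s².

0.85 m/s²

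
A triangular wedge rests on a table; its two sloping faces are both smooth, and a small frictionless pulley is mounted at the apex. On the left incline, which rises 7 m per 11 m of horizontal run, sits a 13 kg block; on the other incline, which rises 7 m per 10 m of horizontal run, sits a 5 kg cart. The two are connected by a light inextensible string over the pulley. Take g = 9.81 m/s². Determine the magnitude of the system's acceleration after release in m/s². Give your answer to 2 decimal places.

2.24 m/s²

Resolve each weight along its own incline: the 13 kg mass has component 13 × 9.81 × sin 32.47° = 68.468 N down its slope, and the 5 kg mass has 5 × 9.81 × sin 34.99° = 28.128 N down its slope.
The 13 kg side's 68.468 N exceeds the other side's 28.128 N, so that mass slides down and the 5 kg mass slides up. Taking that direction as positive, Newton's second law for the whole system gives 68.468 − 28.128 = (13 + 5) a, so a = 40.340 / 18 = 2.2411 m/s².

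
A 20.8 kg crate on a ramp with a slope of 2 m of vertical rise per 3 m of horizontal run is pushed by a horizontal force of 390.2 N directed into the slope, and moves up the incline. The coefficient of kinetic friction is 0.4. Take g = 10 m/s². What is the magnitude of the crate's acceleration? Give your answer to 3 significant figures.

2.57 m/s²

The horizontal push has components F cos 33.69° = 390.2 × 0.8321 = 324.685 N up the incline and F sin 33.69° = 390.2 × 0.5547 = 216.444 N pressing into the surface.
The normal force is therefore N = mg cos 33.69° + F sin 33.69° = 173.077 + 216.444 = 389.521 N, and kinetic friction down the slope is μN = 0.4 × 389.521 = 155.808 N.
Along the incline: F cos 33.69° − mg sin 33.69° − μN = ma, so 324.685 − 115.378 − 155.808 = 20.8 a, giving a = 2.5721 m/s².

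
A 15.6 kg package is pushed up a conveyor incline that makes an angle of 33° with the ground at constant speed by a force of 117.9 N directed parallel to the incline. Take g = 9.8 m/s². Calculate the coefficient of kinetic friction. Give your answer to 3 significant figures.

0.270

At constant speed ΣF = 0 along the incline. The applied 117.9 N acts up the slope; the weight component mg sin 33° = 83.264 N and kinetic friction μN both act down the slope.
So 117.9 = 83.264 + μ × 128.216, giving μ = (117.9 − 83.264) / 128.216 = 0.2701.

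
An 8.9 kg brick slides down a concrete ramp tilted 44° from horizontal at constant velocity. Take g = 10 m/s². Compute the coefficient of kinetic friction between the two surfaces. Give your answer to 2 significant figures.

At constant velocity the net force along the incline is zero: mg sin 44° = μ mg cos 44°.
So μ = tan 44° = 0.6947 / 0.7193 = 0.9658.

0.97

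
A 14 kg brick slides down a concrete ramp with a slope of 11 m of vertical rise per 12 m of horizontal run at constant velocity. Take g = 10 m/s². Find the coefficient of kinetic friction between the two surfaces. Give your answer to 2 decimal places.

0.92

At constant velocity the net force along the incline is zero: mg sin 42.51° = μ mg cos 42.51°.
So μ = tan 42.51° = 0.6757 / 0.7372 = 0.9166.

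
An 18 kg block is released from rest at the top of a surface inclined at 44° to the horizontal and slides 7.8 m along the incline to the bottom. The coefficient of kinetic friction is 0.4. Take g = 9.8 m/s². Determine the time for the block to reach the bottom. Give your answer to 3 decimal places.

1.978 s

The weight component along the incline is mg sin 44° = 122.538 N and the normal force is N = mg cos 44° = 126.892 N.
Friction up the slope is f = μN = 0.4 × 126.892 = 50.757 N, so the net downslope force is 122.538 − 50.757 = 71.781 N and a = 71.781 / 18 = 3.9878 m/s².
Starting from rest, L = ½at², so t = √(2L/a) = √(2 × 7.8 / 3.9878) = 1.9779 s.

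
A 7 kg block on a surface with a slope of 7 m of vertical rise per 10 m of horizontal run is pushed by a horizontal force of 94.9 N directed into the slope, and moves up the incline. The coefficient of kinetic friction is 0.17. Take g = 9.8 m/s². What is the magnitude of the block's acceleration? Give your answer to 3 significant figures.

The horizontal push has components F cos 34.99° = 94.9 × 0.8192 = 77.742 N up the incline and F sin 34.99° = 94.9 × 0.5735 = 54.425 N pressing into the surface.
The normal force is therefore N = mg cos 34.99° + F sin 34.99° = 56.197 + 54.425 = 110.622 N, and kinetic friction down the slope is μN = 0.17 × 110.622 = 18.806 N.
Along the incline: F cos 34.99° − mg sin 34.99° − μN = ma, so 77.742 − 39.342 − 18.806 = 7 a, giving a = 2.7991 m/s².

2.80 m/s²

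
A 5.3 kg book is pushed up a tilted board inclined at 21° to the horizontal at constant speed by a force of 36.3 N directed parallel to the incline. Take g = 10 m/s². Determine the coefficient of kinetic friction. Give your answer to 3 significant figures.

At constant speed ΣF = 0 along the incline. The applied 36.3 N acts up the slope; the weight component mg sin 21° = 18.994 N and kinetic friction μN both act down the slope.
So 36.3 = 18.994 + μ × 49.480, giving μ = (36.3 − 18.994) / 49.480 = 0.3498.

0.350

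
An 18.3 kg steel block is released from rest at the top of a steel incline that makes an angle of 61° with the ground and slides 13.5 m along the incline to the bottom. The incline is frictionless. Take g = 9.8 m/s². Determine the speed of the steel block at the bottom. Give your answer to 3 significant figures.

15.2 m/s

The weight component along the incline is mg sin 61° = 156.854 N and the normal force is N = mg cos 61° = 86.946 N.
With no friction, a = g sin 61° = 8.5713 m/s².
Starting from rest over a distance of 13.5 m, v² = 2aL = 2 × 8.5713 × 13.5 = 231.4251, so v = 15.2127 m/s.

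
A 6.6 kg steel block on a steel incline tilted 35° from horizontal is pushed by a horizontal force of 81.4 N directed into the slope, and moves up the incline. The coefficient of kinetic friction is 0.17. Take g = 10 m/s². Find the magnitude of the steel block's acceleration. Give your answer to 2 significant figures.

1.8 m/s²

The horizontal push has components F cos 35° = 81.4 × 0.8192 = 66.683 N up the incline and F sin 35° = 81.4 × 0.5736 = 46.691 N pressing into the surface.
The normal force is therefore N = mg cos 35° + F sin 35° = 54.067 + 46.691 = 100.758 N, and kinetic friction down the slope is μN = 0.17 × 100.758 = 17.129 N.
Along the incline: F cos 35° − mg sin 35° − μN = ma, so 66.683 − 37.858 − 17.129 = 6.6 a, giving a = 1.7721 m/s².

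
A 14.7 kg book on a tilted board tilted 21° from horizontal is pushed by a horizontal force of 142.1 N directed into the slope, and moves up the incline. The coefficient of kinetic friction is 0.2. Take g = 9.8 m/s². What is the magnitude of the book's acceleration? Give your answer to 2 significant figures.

3.0 m/s²

The horizontal push has components F cos 21° = 142.1 × 0.9336 = 132.665 N up the incline and F sin 21° = 142.1 × 0.3584 = 50.929 N pressing into the surface.
The normal force is therefore N = mg cos 21° + F sin 21° = 134.494 + 50.929 = 185.423 N, and kinetic friction down the slope is μN = 0.2 × 185.423 = 37.085 N.
Along the incline: F cos 21° − mg sin 21° − μN = ma, so 132.665 − 51.631 − 37.085 = 14.7 a, giving a = 2.9897 m/s².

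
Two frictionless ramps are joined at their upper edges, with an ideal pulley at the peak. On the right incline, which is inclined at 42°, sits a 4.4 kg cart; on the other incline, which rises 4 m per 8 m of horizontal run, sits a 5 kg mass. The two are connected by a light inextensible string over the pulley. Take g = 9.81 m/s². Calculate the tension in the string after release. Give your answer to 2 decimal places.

25.63 N

Resolve each weight along its own incline: the 4.4 kg mass has component 4.4 × 9.81 × sin 42° = 28.882 N down its slope, and the 5 kg mass has 5 × 9.81 × sin 26.57° = 21.936 N down its slope.
The 4.4 kg side's 28.882 N exceeds the other side's 21.936 N, so that mass slides down and the 5 kg mass slides up. Taking that direction as positive, Newton's second law for the whole system gives 28.882 − 21.936 = (4.4 + 5) a, so a = 6.946 / 9.4 = 0.7389 m/s².
For the 5 kg mass (up-slope positive): T − 21.936 = 5 × 0.7389, so T = 25.631 N.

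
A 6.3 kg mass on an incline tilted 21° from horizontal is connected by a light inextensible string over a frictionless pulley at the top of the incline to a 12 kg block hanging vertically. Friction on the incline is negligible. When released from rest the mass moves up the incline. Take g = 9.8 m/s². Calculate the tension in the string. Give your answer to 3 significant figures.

55.0 N

For the mass on the incline: the weight component along the slope is m₁g sin 21° = 6.3 × 9.8 × 0.3584 = 22.128 N and the normal force is N = m₁g cos 21° = 57.639 N.
Newton's second law for the mass (up-slope positive): T − 22.128 = 6.3 a. For the hanging block (downward positive): 12 × 9.8 − T = 12 a.
Adding the two equations eliminates T: 95.472 = 18.3 a, so a = 5.2170 m/s².
Then from the hanging block's equation, T = 12 × (9.8 − 5.2170) = 54.996 N.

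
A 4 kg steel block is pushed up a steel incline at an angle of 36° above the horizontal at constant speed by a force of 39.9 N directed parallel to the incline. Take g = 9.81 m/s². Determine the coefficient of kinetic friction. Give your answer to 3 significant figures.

At constant speed ΣF = 0 along the incline. The applied 39.9 N acts up the slope; the weight component mg sin 36° = 23.065 N and kinetic friction μN both act down the slope.
So 39.9 = 23.065 + μ × 31.746, giving μ = (39.9 − 23.065) / 31.746 = 0.5303.

0.530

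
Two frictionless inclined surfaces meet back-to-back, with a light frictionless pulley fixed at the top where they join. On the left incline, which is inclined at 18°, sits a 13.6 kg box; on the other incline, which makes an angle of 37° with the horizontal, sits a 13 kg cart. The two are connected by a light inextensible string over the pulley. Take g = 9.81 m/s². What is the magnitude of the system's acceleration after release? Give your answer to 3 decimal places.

1.335 m/s²

Resolve each weight along its own incline: the 13.6 kg mass has component 13.6 × 9.81 × sin 18° = 41.228 N down its slope, and the 13 kg mass has 13 × 9.81 × sin 37° = 76.749 N down its slope.
The 13 kg side's 76.749 N exceeds the other side's 41.228 N, so that mass slides down and the 13.6 kg mass slides up. Taking that direction as positive, Newton's second law for the whole system gives 76.749 − 41.228 = (13.6 + 13) a, so a = 35.521 / 26.6 = 1.3354 m/s².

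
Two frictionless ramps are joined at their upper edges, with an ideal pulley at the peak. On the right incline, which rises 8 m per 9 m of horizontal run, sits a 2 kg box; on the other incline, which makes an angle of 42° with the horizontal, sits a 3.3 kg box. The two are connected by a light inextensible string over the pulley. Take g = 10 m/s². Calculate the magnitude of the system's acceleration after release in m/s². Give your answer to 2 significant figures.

Resolve each weight along its own incline: the 2 kg mass has component 2 × 10 × sin 41.63° = 13.287 N down its slope, and the 3.3 kg mass has 3.3 × 10 × sin 42° = 22.081 N down its slope.
The 3.3 kg side's 22.081 N exceeds the other side's 13.287 N, so that mass slides down and the 2 kg mass slides up. Taking that direction as positive, Newton's second law for the whole system gives 22.081 − 13.287 = (2 + 3.3) a, so a = 8.794 / 5.3 = 1.6592 m/s².

1.7 m/s²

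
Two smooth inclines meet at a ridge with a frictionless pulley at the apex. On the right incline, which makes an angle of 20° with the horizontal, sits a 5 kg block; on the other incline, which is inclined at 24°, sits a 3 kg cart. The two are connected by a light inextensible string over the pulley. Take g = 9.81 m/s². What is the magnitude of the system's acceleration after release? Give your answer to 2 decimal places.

0.60 m/s²

Resolve each weight along its own incline: the 5 kg mass has component 5 × 9.81 × sin 20° = 16.776 N down its slope, and the 3 kg mass has 3 × 9.81 × sin 24° = 11.970 N down its slope.
The 5 kg side's 16.776 N exceeds the other side's 11.970 N, so that mass slides down and the 3 kg mass slides up. Taking that direction as positive, Newton's second law for the whole system gives 16.776 − 11.970 = (5 + 3) a, so a = 4.806 / 8 = 0.6008 m/s².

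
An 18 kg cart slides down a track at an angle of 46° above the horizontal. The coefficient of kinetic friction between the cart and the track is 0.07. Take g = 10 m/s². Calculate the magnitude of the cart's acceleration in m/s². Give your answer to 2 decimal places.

6.71 m/s²

Resolving the weight along the incline: the component pulling the cart down the slope is mg sin 46° = 18 × 10 × 0.7193 = 129.474 N, and the normal force is N = mg cos 46° = 18 × 10 × 0.6947 = 125.046 N.
Kinetic friction acts up the slope with magnitude f = μN = 0.07 × 125.046 = 8.753 N.
Net force along the incline is 129.474 − 8.753 = 120.721 N, so a = 120.721 / 18 = 6.7067 m/s².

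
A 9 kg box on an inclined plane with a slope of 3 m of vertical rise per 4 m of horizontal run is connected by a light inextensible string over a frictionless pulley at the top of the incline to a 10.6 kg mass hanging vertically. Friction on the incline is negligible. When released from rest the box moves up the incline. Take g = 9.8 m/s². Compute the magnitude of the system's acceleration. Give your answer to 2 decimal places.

For the box on the incline: the weight component along the slope is m₁g sin 36.87° = 9 × 9.8 × 0.6000 = 52.920 N and the normal force is N = m₁g cos 36.87° = 70.560 N.
Newton's second law for the box (up-slope positive): T − 52.920 = 9 a. For the hanging mass (downward positive): 10.6 × 9.8 − T = 10.6 a.
Adding the two equations eliminates T: 50.960 = 19.6 a, so a = 2.6000 m/s².

2.60 m/s²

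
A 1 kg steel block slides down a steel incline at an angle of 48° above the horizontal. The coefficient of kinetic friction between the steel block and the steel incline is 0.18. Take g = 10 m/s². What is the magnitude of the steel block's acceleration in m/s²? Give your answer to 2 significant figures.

6.2 m/s²

Resolving the weight along the incline: the component pulling the steel block down the slope is mg sin 48° = 1 × 10 × 0.7431 = 7.431 N, and the normal force is N = mg cos 48° = 1 × 10 × 0.6691 = 6.691 N.
Kinetic friction acts up the slope with magnitude f = μN = 0.18 × 6.691 = 1.204 N.
Net force along the incline is 7.431 − 1.204 = 6.227 N, so a = 6.227 / 1 = 6.2270 m/s².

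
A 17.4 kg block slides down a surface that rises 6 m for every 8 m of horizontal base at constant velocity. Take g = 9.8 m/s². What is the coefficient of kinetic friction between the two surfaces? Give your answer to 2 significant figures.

0.75

At constant velocity the net force along the incline is zero: mg sin 36.87° = μ mg cos 36.87°.
So μ = tan 36.87° = 0.6000 / 0.8000 = 0.7500.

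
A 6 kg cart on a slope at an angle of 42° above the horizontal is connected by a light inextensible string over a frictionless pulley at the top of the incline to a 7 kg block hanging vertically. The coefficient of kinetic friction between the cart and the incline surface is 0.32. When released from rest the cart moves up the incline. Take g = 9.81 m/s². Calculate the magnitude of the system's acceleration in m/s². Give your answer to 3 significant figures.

For the cart on the incline: the weight component along the slope is m₁g sin 42° = 6 × 9.81 × 0.6691 = 39.383 N and the normal force is N = m₁g cos 42° = 43.742 N.
Kinetic friction opposes the cart's motion up the incline: f = μN = 0.32 × 43.742 = 13.997 N acting down the slope.
Newton's second law for the cart (up-slope positive): T − 39.383 − 13.997 = 6 a. For the hanging block (downward positive): 7 × 9.81 − T = 7 a.
Adding the two equations eliminates T: 15.290 = 13 a, so a = 1.1762 m/s².

1.18 m/s²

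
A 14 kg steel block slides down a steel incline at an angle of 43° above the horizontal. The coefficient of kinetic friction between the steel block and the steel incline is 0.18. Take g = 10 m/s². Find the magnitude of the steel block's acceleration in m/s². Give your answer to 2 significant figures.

5.5 m/s²

Resolving the weight along the incline: the component pulling the steel block down the slope is mg sin 43° = 14 × 10 × 0.6820 = 95.480 N, and the normal force is N = mg cos 43° = 14 × 10 × 0.7314 = 102.396 N.
Kinetic friction acts up the slope with magnitude f = μN = 0.18 × 102.396 = 18.431 N.
Net force along the incline is 95.480 − 18.431 = 77.049 N, so a = 77.049 / 14 = 5.5035 m/s².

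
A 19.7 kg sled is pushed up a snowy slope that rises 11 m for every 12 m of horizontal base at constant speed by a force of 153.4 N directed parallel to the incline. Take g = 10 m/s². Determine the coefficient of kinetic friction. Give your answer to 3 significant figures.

0.140

At constant speed ΣF = 0 along the incline. The applied 153.4 N acts up the slope; the weight component mg sin 42.51° = 133.118 N and kinetic friction μN both act down the slope.
So 153.4 = 133.118 + μ × 145.219, giving μ = (153.4 − 133.118) / 145.219 = 0.1397.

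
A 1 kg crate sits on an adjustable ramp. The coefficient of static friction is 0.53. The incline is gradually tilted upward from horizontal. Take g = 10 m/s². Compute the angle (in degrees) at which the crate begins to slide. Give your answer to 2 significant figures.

28°

At the threshold of sliding, static friction is at its maximum μ_s N and exactly balances the weight component along the incline: mg sin θ = μ_s mg cos θ.
Hence tan θ = μ_s = 0.53, so θ = arctan(0.53) = 27.9236°.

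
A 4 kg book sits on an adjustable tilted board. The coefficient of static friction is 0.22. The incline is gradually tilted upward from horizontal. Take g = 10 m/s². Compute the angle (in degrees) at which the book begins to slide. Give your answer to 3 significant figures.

12.4°

At the threshold of sliding, static friction is at its maximum μ_s N and exactly balances the weight component along the incline: mg sin θ = μ_s mg cos θ.
Hence tan θ = μ_s = 0.22, so θ = arctan(0.22) = 12.4074°.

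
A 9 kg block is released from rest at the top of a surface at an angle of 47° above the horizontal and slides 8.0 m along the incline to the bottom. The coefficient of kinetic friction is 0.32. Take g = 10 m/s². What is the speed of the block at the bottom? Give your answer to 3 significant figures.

The weight component along the incline is mg sin 47° = 65.822 N and the normal force is N = mg cos 47° = 61.380 N.
Friction up the slope is f = μN = 0.32 × 61.380 = 19.642 N, so the net downslope force is 65.822 − 19.642 = 46.180 N and a = 46.180 / 9 = 5.1311 m/s².
Starting from rest over a distance of 8.0 m, v² = 2aL = 2 × 5.1311 × 8.0 = 82.0976, so v = 9.0608 m/s.

9.06 m/s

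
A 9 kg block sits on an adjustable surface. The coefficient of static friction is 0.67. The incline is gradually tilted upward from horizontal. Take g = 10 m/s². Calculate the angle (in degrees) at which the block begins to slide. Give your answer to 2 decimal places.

33.82°

At the threshold of sliding, static friction is at its maximum μ_s N and exactly balances the weight component along the incline: mg sin θ = μ_s mg cos θ.
Hence tan θ = μ_s = 0.67, so θ = arctan(0.67) = 33.8221°.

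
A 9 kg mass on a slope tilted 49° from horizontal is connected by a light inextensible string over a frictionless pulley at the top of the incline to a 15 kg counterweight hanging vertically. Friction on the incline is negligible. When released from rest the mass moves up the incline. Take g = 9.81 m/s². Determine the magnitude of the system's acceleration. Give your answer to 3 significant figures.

For the mass on the incline: the weight component along the slope is m₁g sin 49° = 9 × 9.81 × 0.7547 = 66.632 N and the normal force is N = m₁g cos 49° = 57.923 N.
Newton's second law for the mass (up-slope positive): T − 66.632 = 9 a. For the hanging counterweight (downward positive): 15 × 9.81 − T = 15 a.
Adding the two equations eliminates T: 80.518 = 24 a, so a = 3.3549 m/s².

3.35 m/s²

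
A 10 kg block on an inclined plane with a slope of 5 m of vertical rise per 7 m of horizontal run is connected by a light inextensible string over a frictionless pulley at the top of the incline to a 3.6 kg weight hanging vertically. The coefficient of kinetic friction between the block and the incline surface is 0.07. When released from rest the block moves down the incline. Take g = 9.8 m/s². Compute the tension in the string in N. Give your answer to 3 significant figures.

39.5 N

For the block on the incline: the weight component along the slope is m₁g sin 35.54° = 10 × 9.8 × 0.5812 = 56.958 N and the normal force is N = m₁g cos 35.54° = 79.746 N.
Kinetic friction opposes the block's motion down the incline: f = μN = 0.07 × 79.746 = 5.582 N acting up the slope.
Newton's second law for the block (down-slope positive): 56.958 − 5.582 − T = 10 a. For the hanging weight (upward positive): T − 3.6 × 9.8 = 3.6 a.
Adding the two equations eliminates T: 16.096 = 13.6 a, so a = 1.1835 m/s².
Then from the hanging weight's equation, T = 3.6 × (9.8 + 1.1835) = 39.541 N.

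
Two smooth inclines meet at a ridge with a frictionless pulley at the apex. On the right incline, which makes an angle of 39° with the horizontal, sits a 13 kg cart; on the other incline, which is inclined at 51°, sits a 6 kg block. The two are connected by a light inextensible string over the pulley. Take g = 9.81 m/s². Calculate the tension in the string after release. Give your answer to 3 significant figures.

56.6 N

Resolve each weight along its own incline: the 13 kg mass has component 13 × 9.81 × sin 39° = 80.257 N down its slope, and the 6 kg mass has 6 × 9.81 × sin 51° = 45.743 N down its slope.
The 13 kg side's 80.257 N exceeds the other side's 45.743 N, so that mass slides down and the 6 kg mass slides up. Taking that direction as positive, Newton's second law for the whole system gives 80.257 − 45.743 = (13 + 6) a, so a = 34.514 / 19 = 1.8165 m/s².
For the 6 kg mass (up-slope positive): T − 45.743 = 6 × 1.8165, so T = 56.642 N.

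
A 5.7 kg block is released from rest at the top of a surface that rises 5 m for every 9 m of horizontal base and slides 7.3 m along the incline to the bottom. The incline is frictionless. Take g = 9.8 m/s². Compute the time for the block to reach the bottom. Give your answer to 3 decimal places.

The weight component along the incline is mg sin 29.05° = 27.128 N and the normal force is N = mg cos 29.05° = 48.830 N.
With no friction, a = g sin 29.05° = 4.7593 m/s².
Starting from rest, L = ½at², so t = √(2L/a) = √(2 × 7.3 / 4.7593) = 1.7515 s.

1.751 s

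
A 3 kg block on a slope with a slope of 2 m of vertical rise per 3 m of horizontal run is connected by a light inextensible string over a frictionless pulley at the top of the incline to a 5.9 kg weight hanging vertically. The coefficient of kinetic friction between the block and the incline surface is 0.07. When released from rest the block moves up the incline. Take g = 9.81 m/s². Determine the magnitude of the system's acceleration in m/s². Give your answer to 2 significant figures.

For the block on the incline: the weight component along the slope is m₁g sin 33.69° = 3 × 9.81 × 0.5547 = 16.325 N and the normal force is N = m₁g cos 33.69° = 24.487 N.
Kinetic friction opposes the block's motion up the incline: f = μN = 0.07 × 24.487 = 1.714 N acting down the slope.
Newton's second law for the block (up-slope positive): T − 16.325 − 1.714 = 3 a. For the hanging weight (downward positive): 5.9 × 9.81 − T = 5.9 a.
Adding the two equations eliminates T: 39.840 = 8.9 a, so a = 4.4764 m/s².

4.5 m/s²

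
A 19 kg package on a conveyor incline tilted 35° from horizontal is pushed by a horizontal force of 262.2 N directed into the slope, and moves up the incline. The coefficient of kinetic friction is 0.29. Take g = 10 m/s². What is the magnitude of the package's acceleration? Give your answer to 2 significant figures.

The horizontal push has components F cos 35° = 262.2 × 0.8192 = 214.794 N up the incline and F sin 35° = 262.2 × 0.5736 = 150.398 N pressing into the surface.
The normal force is therefore N = mg cos 35° + F sin 35° = 155.648 + 150.398 = 306.046 N, and kinetic friction down the slope is μN = 0.29 × 306.046 = 88.753 N.
Along the incline: F cos 35° − mg sin 35° − μN = ma, so 214.794 − 108.984 − 88.753 = 19 a, giving a = 0.8977 m/s².

0.90 m/s²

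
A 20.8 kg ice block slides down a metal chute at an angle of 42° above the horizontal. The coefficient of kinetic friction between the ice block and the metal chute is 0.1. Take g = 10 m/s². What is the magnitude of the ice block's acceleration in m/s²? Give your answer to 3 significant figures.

5.95 m/s²

Resolving the weight along the incline: the component pulling the ice block down the slope is mg sin 42° = 20.8 × 10 × 0.6691 = 139.173 N, and the normal force is N = mg cos 42° = 20.8 × 10 × 0.7431 = 154.565 N.
Kinetic friction acts up the slope with magnitude f = μN = 0.1 × 154.565 = 15.457 N.
Net force along the incline is 139.173 − 15.457 = 123.716 N, so a = 123.716 / 20.8 = 5.9479 m/s².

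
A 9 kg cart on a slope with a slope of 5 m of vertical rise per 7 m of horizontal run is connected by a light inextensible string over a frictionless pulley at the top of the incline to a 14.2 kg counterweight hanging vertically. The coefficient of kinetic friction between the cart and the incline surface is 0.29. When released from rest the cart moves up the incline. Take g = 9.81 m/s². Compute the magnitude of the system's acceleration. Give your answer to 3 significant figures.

2.89 m/s²

For the cart on the incline: the weight component along the slope is m₁g sin 35.54° = 9 × 9.81 × 0.5812 = 51.314 N and the normal force is N = m₁g cos 35.54° = 71.845 N.
Kinetic friction opposes the cart's motion up the incline: f = μN = 0.29 × 71.845 = 20.835 N acting down the slope.
Newton's second law for the cart (up-slope positive): T − 51.314 − 20.835 = 9 a. For the hanging counterweight (downward positive): 14.2 × 9.81 − T = 14.2 a.
Adding the two equations eliminates T: 67.153 = 23.2 a, so a = 2.8945 m/s².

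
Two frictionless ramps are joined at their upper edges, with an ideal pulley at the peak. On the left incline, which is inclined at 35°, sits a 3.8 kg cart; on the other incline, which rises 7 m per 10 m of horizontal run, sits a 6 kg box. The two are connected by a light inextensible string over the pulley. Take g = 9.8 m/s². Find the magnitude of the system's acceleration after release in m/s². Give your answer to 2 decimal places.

1.26 m/s²

Resolve each weight along its own incline: the 3.8 kg mass has component 3.8 × 9.8 × sin 35° = 21.360 N down its slope, and the 6 kg mass has 6 × 9.8 × sin 34.99° = 33.720 N down its slope.
The 6 kg side's 33.720 N exceeds the other side's 21.360 N, so that mass slides down and the 3.8 kg mass slides up. Taking that direction as positive, Newton's second law for the whole system gives 33.720 − 21.360 = (3.8 + 6) a, so a = 12.360 / 9.8 = 1.2612 m/s².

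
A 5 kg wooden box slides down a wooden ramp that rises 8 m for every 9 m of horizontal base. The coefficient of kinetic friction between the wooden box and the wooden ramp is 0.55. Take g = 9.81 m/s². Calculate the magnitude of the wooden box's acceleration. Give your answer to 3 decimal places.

2.485 m/s²

Resolving the weight along the incline: the component pulling the wooden box down the slope is mg sin 41.63° = 5 × 9.81 × 0.6644 = 32.589 N, and the normal force is N = mg cos 41.63° = 5 × 9.81 × 0.7474 = 36.660 N.
Kinetic friction acts up the slope with magnitude f = μN = 0.55 × 36.660 = 20.163 N.
Net force along the incline is 32.589 − 20.163 = 12.426 N, so a = 12.426 / 5 = 2.4852 m/s².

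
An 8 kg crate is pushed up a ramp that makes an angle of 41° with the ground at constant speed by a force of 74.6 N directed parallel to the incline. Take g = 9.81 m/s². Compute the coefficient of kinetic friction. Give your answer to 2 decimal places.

0.39

At constant speed ΣF = 0 along the incline. The applied 74.6 N acts up the slope; the weight component mg sin 41° = 51.488 N and kinetic friction μN both act down the slope.
So 74.6 = 51.488 + μ × 59.230, giving μ = (74.6 − 51.488) / 59.230 = 0.3902.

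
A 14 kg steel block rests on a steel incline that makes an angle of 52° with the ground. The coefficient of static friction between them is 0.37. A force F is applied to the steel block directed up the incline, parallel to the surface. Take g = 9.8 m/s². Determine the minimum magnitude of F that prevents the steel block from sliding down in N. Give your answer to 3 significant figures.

The normal force is N = mg cos 52° = 84.469 N. With F at its minimum the steel block is on the verge of sliding down, so static friction is at its maximum μ_s N = 0.37 × 84.469 = 31.254 N and acts up the slope.
Equilibrium along the incline: F + μ_s N = mg sin 52°, so F = 108.115 − 31.254 = 76.861 N.

76.9 N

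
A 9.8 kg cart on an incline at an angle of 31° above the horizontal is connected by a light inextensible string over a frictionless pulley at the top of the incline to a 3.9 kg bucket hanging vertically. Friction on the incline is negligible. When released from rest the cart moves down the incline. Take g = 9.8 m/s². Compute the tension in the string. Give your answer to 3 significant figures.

41.4 N

For the cart on the incline: the weight component along the slope is m₁g sin 31° = 9.8 × 9.8 × 0.5150 = 49.461 N and the normal force is N = m₁g cos 31° = 82.322 N.
Newton's second law for the cart (down-slope positive): 49.461 − T = 9.8 a. For the hanging bucket (upward positive): T − 3.9 × 9.8 = 3.9 a.
Adding the two equations eliminates T: 11.241 = 13.7 a, so a = 0.8205 m/s².
Then from the hanging bucket's equation, T = 3.9 × (9.8 + 0.8205) = 41.420 N.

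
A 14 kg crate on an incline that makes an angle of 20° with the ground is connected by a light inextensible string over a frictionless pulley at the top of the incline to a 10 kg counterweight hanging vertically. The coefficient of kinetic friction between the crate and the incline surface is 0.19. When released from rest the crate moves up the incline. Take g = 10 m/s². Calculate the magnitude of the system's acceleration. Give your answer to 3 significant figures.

For the crate on the incline: the weight component along the slope is m₁g sin 20° = 14 × 10 × 0.3420 = 47.880 N and the normal force is N = m₁g cos 20° = 131.557 N.
Kinetic friction opposes the crate's motion up the incline: f = μN = 0.19 × 131.557 = 24.996 N acting down the slope.
Newton's second law for the crate (up-slope positive): T − 47.880 − 24.996 = 14 a. For the hanging counterweight (downward positive): 10 × 10 − T = 10 a.
Adding the two equations eliminates T: 27.124 = 24 a, so a = 1.1302 m/s².

1.13 m/s²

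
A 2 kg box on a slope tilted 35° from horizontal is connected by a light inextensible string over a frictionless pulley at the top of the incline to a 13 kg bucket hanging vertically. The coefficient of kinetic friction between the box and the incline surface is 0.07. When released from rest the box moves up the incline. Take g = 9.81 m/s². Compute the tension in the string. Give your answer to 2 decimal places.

For the box on the incline: the weight component along the slope is m₁g sin 35° = 2 × 9.81 × 0.5736 = 11.254 N and the normal force is N = m₁g cos 35° = 16.072 N.
Kinetic friction opposes the box's motion up the incline: f = μN = 0.07 × 16.072 = 1.125 N acting down the slope.
Newton's second law for the box (up-slope positive): T − 11.254 − 1.125 = 2 a. For the hanging bucket (downward positive): 13 × 9.81 − T = 13 a.
Adding the two equations eliminates T: 115.151 = 15 a, so a = 7.6767 m/s².
Then from the hanging bucket's equation, T = 13 × (9.81 − 7.6767) = 27.733 N.

27.73 N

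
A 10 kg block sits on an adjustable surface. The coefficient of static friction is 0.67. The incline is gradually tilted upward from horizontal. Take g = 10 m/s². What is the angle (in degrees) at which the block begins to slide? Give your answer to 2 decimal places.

At the threshold of sliding, static friction is at its maximum μ_s N and exactly balances the weight component along the incline: mg sin θ = μ_s mg cos θ.
Hence tan θ = μ_s = 0.67, so θ = arctan(0.67) = 33.8221°.

33.82°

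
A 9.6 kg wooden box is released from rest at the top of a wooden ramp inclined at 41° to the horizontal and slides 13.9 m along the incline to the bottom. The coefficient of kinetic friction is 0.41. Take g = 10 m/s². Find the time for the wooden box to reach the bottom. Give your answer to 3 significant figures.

2.83 s

The weight component along the incline is mg sin 41° = 62.982 N and the normal force is N = mg cos 41° = 72.452 N.
Friction up the slope is f = μN = 0.41 × 72.452 = 29.705 N, so the net downslope force is 62.982 − 29.705 = 33.277 N and a = 33.277 / 9.6 = 3.4664 m/s².
Starting from rest, L = ½at², so t = √(2L/a) = √(2 × 13.9 / 3.4664) = 2.8319 s.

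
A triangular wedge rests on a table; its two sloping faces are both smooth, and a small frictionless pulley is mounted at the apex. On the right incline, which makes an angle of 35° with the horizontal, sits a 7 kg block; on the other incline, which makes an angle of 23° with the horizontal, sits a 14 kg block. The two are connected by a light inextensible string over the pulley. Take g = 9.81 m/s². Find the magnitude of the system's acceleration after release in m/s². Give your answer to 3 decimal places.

0.680 m/s²

Resolve each weight along its own incline: the 7 kg mass has component 7 × 9.81 × sin 35° = 39.387 N down its slope, and the 14 kg mass has 14 × 9.81 × sin 23° = 53.663 N down its slope.
The 14 kg side's 53.663 N exceeds the other side's 39.387 N, so that mass slides down and the 7 kg mass slides up. Taking that direction as positive, Newton's second law for the whole system gives 53.663 − 39.387 = (7 + 14) a, so a = 14.276 / 21 = 0.6798 m/s².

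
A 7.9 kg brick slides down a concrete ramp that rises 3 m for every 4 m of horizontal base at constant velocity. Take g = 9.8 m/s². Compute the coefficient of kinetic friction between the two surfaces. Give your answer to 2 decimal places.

At constant velocity the net force along the incline is zero: mg sin 36.87° = μ mg cos 36.87°.
So μ = tan 36.87° = 0.6000 / 0.8000 = 0.7500.

0.75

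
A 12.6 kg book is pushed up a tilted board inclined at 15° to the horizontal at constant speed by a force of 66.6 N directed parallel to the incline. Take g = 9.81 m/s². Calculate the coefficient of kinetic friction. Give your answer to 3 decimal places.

At constant speed ΣF = 0 along the incline. The applied 66.6 N acts up the slope; the weight component mg sin 15° = 31.992 N and kinetic friction μN both act down the slope.
So 66.6 = 31.992 + μ × 119.394, giving μ = (66.6 − 31.992) / 119.394 = 0.2899.

0.290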